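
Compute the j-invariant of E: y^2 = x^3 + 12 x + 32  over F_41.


Delta = -16(4 a^3 + 27 b^2) mod 41 = 7
-1728 * (4 a)^3 = -1728 * (4*12)^3 mod 41 = 33
j = 33 * 7^(-1) mod 41 = 34

j = 34 (mod 41)


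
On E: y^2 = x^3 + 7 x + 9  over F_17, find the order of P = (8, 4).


Compute successive multiples of P until we hit O:
  1P = (8, 4)
  2P = (16, 1)
  3P = (12, 6)
  4P = (10, 12)
  5P = (15, 2)
  6P = (9, 6)
  7P = (4, 4)
  8P = (5, 13)
  ... (continuing to 22P)
  22P = O

ord(P) = 22


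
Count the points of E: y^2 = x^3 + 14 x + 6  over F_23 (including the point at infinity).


For each x in F_23, count y with y^2 = x^3 + 14 x + 6 mod 23:
  x = 0: RHS = 6, y in [11, 12]  -> 2 point(s)
  x = 3: RHS = 6, y in [11, 12]  -> 2 point(s)
  x = 8: RHS = 9, y in [3, 20]  -> 2 point(s)
  x = 12: RHS = 16, y in [4, 19]  -> 2 point(s)
  x = 13: RHS = 16, y in [4, 19]  -> 2 point(s)
  x = 14: RHS = 2, y in [5, 18]  -> 2 point(s)
  x = 15: RHS = 3, y in [7, 16]  -> 2 point(s)
  x = 16: RHS = 2, y in [5, 18]  -> 2 point(s)
  x = 18: RHS = 18, y in [8, 15]  -> 2 point(s)
  x = 19: RHS = 1, y in [1, 22]  -> 2 point(s)
  x = 20: RHS = 6, y in [11, 12]  -> 2 point(s)
  x = 21: RHS = 16, y in [4, 19]  -> 2 point(s)
Affine points: 24. Add the point at infinity: total = 25.

#E(F_23) = 25


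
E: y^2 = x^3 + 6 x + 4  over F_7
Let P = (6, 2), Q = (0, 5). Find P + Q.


P != Q, so use the chord formula.
s = (y2 - y1) / (x2 - x1) = (3) / (1) mod 7 = 3
x3 = s^2 - x1 - x2 mod 7 = 3^2 - 6 - 0 = 3
y3 = s (x1 - x3) - y1 mod 7 = 3 * (6 - 3) - 2 = 0

P + Q = (3, 0)


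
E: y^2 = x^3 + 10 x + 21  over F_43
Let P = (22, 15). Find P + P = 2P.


Doubling: s = (3 x1^2 + a) / (2 y1)
s = (3*22^2 + 10) / (2*15) mod 43 = 0
x3 = s^2 - 2 x1 mod 43 = 0^2 - 2*22 = 42
y3 = s (x1 - x3) - y1 mod 43 = 0 * (22 - 42) - 15 = 28

2P = (42, 28)


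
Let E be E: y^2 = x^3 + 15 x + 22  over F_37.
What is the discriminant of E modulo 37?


4 a^3 + 27 b^2 = 4*15^3 + 27*22^2 = 13500 + 13068 = 26568
Delta = -16 * (26568) = -425088
Delta mod 37 = 5

Delta = 5 (mod 37)


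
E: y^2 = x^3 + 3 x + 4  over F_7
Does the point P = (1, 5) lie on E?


Check whether y^2 = x^3 + 3 x + 4 (mod 7) for (x, y) = (1, 5).
LHS: y^2 = 5^2 mod 7 = 4
RHS: x^3 + 3 x + 4 = 1^3 + 3*1 + 4 mod 7 = 1
LHS != RHS

No, not on the curve


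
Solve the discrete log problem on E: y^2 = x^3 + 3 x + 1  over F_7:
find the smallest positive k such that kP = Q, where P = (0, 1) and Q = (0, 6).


Enumerate multiples of P until we hit Q = (0, 6):
  1P = (0, 1)
  2P = (4, 0)
  3P = (0, 6)
Match found at i = 3.

k = 3


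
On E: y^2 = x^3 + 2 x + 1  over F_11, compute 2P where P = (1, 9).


k = 2 = 10_2 (binary, LSB first: 01)
Double-and-add from P = (1, 9):
  bit 0 = 0: acc unchanged = O
  bit 1 = 1: acc = O + (3, 10) = (3, 10)

2P = (3, 10)


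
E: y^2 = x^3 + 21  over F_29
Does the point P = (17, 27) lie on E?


Check whether y^2 = x^3 + 0 x + 21 (mod 29) for (x, y) = (17, 27).
LHS: y^2 = 27^2 mod 29 = 4
RHS: x^3 + 0 x + 21 = 17^3 + 0*17 + 21 mod 29 = 4
LHS = RHS

Yes, on the curve


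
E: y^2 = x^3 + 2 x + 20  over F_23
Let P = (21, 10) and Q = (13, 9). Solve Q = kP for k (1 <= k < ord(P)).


Enumerate multiples of P until we hit Q = (13, 9):
  1P = (21, 10)
  2P = (13, 14)
  3P = (18, 0)
  4P = (13, 9)
Match found at i = 4.

k = 4


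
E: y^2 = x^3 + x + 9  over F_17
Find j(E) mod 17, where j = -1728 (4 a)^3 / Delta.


Delta = -16(4 a^3 + 27 b^2) mod 17 = 15
-1728 * (4 a)^3 = -1728 * (4*1)^3 mod 17 = 10
j = 10 * 15^(-1) mod 17 = 12

j = 12 (mod 17)


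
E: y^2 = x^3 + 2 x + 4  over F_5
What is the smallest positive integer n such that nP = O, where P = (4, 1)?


Compute successive multiples of P until we hit O:
  1P = (4, 1)
  2P = (2, 4)
  3P = (0, 3)
  4P = (0, 2)
  5P = (2, 1)
  6P = (4, 4)
  7P = O

ord(P) = 7


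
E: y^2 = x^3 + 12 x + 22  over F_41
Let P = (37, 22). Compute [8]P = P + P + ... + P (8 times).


k = 8 = 1000_2 (binary, LSB first: 0001)
Double-and-add from P = (37, 22):
  bit 0 = 0: acc unchanged = O
  bit 1 = 0: acc unchanged = O
  bit 2 = 0: acc unchanged = O
  bit 3 = 1: acc = O + (34, 28) = (34, 28)

8P = (34, 28)


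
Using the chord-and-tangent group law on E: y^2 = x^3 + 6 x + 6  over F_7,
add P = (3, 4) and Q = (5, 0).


P != Q, so use the chord formula.
s = (y2 - y1) / (x2 - x1) = (3) / (2) mod 7 = 5
x3 = s^2 - x1 - x2 mod 7 = 5^2 - 3 - 5 = 3
y3 = s (x1 - x3) - y1 mod 7 = 5 * (3 - 3) - 4 = 3

P + Q = (3, 3)


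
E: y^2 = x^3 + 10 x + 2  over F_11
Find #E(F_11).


For each x in F_11, count y with y^2 = x^3 + 10 x + 2 mod 11:
  x = 3: RHS = 4, y in [2, 9]  -> 2 point(s)
  x = 5: RHS = 1, y in [1, 10]  -> 2 point(s)
  x = 6: RHS = 3, y in [5, 6]  -> 2 point(s)
  x = 8: RHS = 0, y in [0]  -> 1 point(s)
Affine points: 7. Add the point at infinity: total = 8.

#E(F_11) = 8


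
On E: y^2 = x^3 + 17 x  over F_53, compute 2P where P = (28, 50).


Doubling: s = (3 x1^2 + a) / (2 y1)
s = (3*28^2 + 17) / (2*50) mod 53 = 38
x3 = s^2 - 2 x1 mod 53 = 38^2 - 2*28 = 10
y3 = s (x1 - x3) - y1 mod 53 = 38 * (28 - 10) - 50 = 51

2P = (10, 51)


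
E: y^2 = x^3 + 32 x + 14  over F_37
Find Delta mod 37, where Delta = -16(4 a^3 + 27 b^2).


4 a^3 + 27 b^2 = 4*32^3 + 27*14^2 = 131072 + 5292 = 136364
Delta = -16 * (136364) = -2181824
Delta mod 37 = 29

Delta = 29 (mod 37)


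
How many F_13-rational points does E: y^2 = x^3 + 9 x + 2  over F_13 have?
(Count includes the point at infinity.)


For each x in F_13, count y with y^2 = x^3 + 9 x + 2 mod 13:
  x = 1: RHS = 12, y in [5, 8]  -> 2 point(s)
  x = 3: RHS = 4, y in [2, 11]  -> 2 point(s)
  x = 5: RHS = 3, y in [4, 9]  -> 2 point(s)
  x = 6: RHS = 12, y in [5, 8]  -> 2 point(s)
  x = 8: RHS = 1, y in [1, 12]  -> 2 point(s)
  x = 10: RHS = 0, y in [0]  -> 1 point(s)
Affine points: 11. Add the point at infinity: total = 12.

#E(F_13) = 12


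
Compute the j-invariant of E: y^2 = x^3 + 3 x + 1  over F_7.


Delta = -16(4 a^3 + 27 b^2) mod 7 = 3
-1728 * (4 a)^3 = -1728 * (4*3)^3 mod 7 = 6
j = 6 * 3^(-1) mod 7 = 2

j = 2 (mod 7)


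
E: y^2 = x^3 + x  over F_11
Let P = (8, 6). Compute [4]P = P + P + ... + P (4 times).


k = 4 = 100_2 (binary, LSB first: 001)
Double-and-add from P = (8, 6):
  bit 0 = 0: acc unchanged = O
  bit 1 = 0: acc unchanged = O
  bit 2 = 1: acc = O + (5, 8) = (5, 8)

4P = (5, 8)


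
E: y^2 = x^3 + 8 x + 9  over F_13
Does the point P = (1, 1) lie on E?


Check whether y^2 = x^3 + 8 x + 9 (mod 13) for (x, y) = (1, 1).
LHS: y^2 = 1^2 mod 13 = 1
RHS: x^3 + 8 x + 9 = 1^3 + 8*1 + 9 mod 13 = 5
LHS != RHS

No, not on the curve


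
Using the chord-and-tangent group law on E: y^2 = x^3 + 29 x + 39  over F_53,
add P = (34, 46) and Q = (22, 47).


P != Q, so use the chord formula.
s = (y2 - y1) / (x2 - x1) = (1) / (41) mod 53 = 22
x3 = s^2 - x1 - x2 mod 53 = 22^2 - 34 - 22 = 4
y3 = s (x1 - x3) - y1 mod 53 = 22 * (34 - 4) - 46 = 31

P + Q = (4, 31)


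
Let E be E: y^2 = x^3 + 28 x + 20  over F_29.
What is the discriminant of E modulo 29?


4 a^3 + 27 b^2 = 4*28^3 + 27*20^2 = 87808 + 10800 = 98608
Delta = -16 * (98608) = -1577728
Delta mod 29 = 17

Delta = 17 (mod 29)


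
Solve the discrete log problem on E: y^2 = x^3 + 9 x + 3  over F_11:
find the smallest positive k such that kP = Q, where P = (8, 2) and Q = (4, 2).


Enumerate multiples of P until we hit Q = (4, 2):
  1P = (8, 2)
  2P = (10, 2)
  3P = (4, 9)
  4P = (0, 6)
  5P = (6, 8)
  6P = (6, 3)
  7P = (0, 5)
  8P = (4, 2)
Match found at i = 8.

k = 8


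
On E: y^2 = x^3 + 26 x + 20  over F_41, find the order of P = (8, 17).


Compute successive multiples of P until we hit O:
  1P = (8, 17)
  2P = (0, 15)
  3P = (10, 3)
  4P = (31, 21)
  5P = (39, 40)
  6P = (12, 25)
  7P = (25, 31)
  8P = (24, 6)
  ... (continuing to 32P)
  32P = O

ord(P) = 32


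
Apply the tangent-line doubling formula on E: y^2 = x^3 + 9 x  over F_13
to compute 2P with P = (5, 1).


Doubling: s = (3 x1^2 + a) / (2 y1)
s = (3*5^2 + 9) / (2*1) mod 13 = 3
x3 = s^2 - 2 x1 mod 13 = 3^2 - 2*5 = 12
y3 = s (x1 - x3) - y1 mod 13 = 3 * (5 - 12) - 1 = 4

2P = (12, 4)


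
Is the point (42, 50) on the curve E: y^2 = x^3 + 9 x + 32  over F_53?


Check whether y^2 = x^3 + 9 x + 32 (mod 53) for (x, y) = (42, 50).
LHS: y^2 = 50^2 mod 53 = 9
RHS: x^3 + 9 x + 32 = 42^3 + 9*42 + 32 mod 53 = 33
LHS != RHS

No, not on the curve


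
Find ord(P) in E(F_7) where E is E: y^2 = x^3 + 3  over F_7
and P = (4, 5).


Compute successive multiples of P until we hit O:
  1P = (4, 5)
  2P = (3, 4)
  3P = (1, 5)
  4P = (2, 2)
  5P = (5, 4)
  6P = (6, 4)
  7P = (6, 3)
  8P = (5, 3)
  ... (continuing to 13P)
  13P = O

ord(P) = 13


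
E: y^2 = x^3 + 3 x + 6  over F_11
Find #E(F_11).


For each x in F_11, count y with y^2 = x^3 + 3 x + 6 mod 11:
  x = 2: RHS = 9, y in [3, 8]  -> 2 point(s)
  x = 3: RHS = 9, y in [3, 8]  -> 2 point(s)
  x = 4: RHS = 5, y in [4, 7]  -> 2 point(s)
  x = 5: RHS = 3, y in [5, 6]  -> 2 point(s)
  x = 6: RHS = 9, y in [3, 8]  -> 2 point(s)
  x = 8: RHS = 3, y in [5, 6]  -> 2 point(s)
  x = 9: RHS = 3, y in [5, 6]  -> 2 point(s)
Affine points: 14. Add the point at infinity: total = 15.

#E(F_11) = 15


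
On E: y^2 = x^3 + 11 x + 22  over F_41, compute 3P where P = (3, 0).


k = 3 = 11_2 (binary, LSB first: 11)
Double-and-add from P = (3, 0):
  bit 0 = 1: acc = O + (3, 0) = (3, 0)
  bit 1 = 1: acc = (3, 0) + O = (3, 0)

3P = (3, 0)


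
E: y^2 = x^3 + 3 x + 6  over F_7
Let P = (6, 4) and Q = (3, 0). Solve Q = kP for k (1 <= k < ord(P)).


Enumerate multiples of P until we hit Q = (3, 0):
  1P = (6, 4)
  2P = (3, 0)
Match found at i = 2.

k = 2


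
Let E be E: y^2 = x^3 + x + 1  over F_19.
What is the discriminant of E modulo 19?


4 a^3 + 27 b^2 = 4*1^3 + 27*1^2 = 4 + 27 = 31
Delta = -16 * (31) = -496
Delta mod 19 = 17

Delta = 17 (mod 19)


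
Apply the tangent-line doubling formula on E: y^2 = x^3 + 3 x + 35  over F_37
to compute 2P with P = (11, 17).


Doubling: s = (3 x1^2 + a) / (2 y1)
s = (3*11^2 + 3) / (2*17) mod 37 = 26
x3 = s^2 - 2 x1 mod 37 = 26^2 - 2*11 = 25
y3 = s (x1 - x3) - y1 mod 37 = 26 * (11 - 25) - 17 = 26

2P = (25, 26)


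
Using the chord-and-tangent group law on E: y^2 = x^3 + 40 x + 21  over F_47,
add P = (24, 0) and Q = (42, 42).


P != Q, so use the chord formula.
s = (y2 - y1) / (x2 - x1) = (42) / (18) mod 47 = 18
x3 = s^2 - x1 - x2 mod 47 = 18^2 - 24 - 42 = 23
y3 = s (x1 - x3) - y1 mod 47 = 18 * (24 - 23) - 0 = 18

P + Q = (23, 18)


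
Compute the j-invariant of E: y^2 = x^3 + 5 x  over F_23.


Delta = -16(4 a^3 + 27 b^2) mod 23 = 4
-1728 * (4 a)^3 = -1728 * (4*5)^3 mod 23 = 12
j = 12 * 4^(-1) mod 23 = 3

j = 3 (mod 23)


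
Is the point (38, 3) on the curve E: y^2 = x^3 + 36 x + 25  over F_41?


Check whether y^2 = x^3 + 36 x + 25 (mod 41) for (x, y) = (38, 3).
LHS: y^2 = 3^2 mod 41 = 9
RHS: x^3 + 36 x + 25 = 38^3 + 36*38 + 25 mod 41 = 13
LHS != RHS

No, not on the curve


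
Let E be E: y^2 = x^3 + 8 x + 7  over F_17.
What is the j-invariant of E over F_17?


Delta = -16(4 a^3 + 27 b^2) mod 17 = 5
-1728 * (4 a)^3 = -1728 * (4*8)^3 mod 17 = 3
j = 3 * 5^(-1) mod 17 = 4

j = 4 (mod 17)


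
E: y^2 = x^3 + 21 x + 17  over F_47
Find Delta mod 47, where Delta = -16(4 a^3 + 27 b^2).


4 a^3 + 27 b^2 = 4*21^3 + 27*17^2 = 37044 + 7803 = 44847
Delta = -16 * (44847) = -717552
Delta mod 47 = 44

Delta = 44 (mod 47)


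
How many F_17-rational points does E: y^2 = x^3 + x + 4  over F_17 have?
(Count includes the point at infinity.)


For each x in F_17, count y with y^2 = x^3 + 1 x + 4 mod 17:
  x = 0: RHS = 4, y in [2, 15]  -> 2 point(s)
  x = 3: RHS = 0, y in [0]  -> 1 point(s)
  x = 4: RHS = 4, y in [2, 15]  -> 2 point(s)
  x = 5: RHS = 15, y in [7, 10]  -> 2 point(s)
  x = 13: RHS = 4, y in [2, 15]  -> 2 point(s)
  x = 14: RHS = 8, y in [5, 12]  -> 2 point(s)
  x = 16: RHS = 2, y in [6, 11]  -> 2 point(s)
Affine points: 13. Add the point at infinity: total = 14.

#E(F_17) = 14


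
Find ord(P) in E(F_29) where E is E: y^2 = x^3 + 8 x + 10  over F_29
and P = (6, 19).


Compute successive multiples of P until we hit O:
  1P = (6, 19)
  2P = (17, 10)
  3P = (28, 28)
  4P = (15, 5)
  5P = (14, 16)
  6P = (25, 28)
  7P = (2, 18)
  8P = (12, 23)
  ... (continuing to 28P)
  28P = O

ord(P) = 28


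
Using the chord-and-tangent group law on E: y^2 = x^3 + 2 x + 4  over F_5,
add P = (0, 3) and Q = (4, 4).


P != Q, so use the chord formula.
s = (y2 - y1) / (x2 - x1) = (1) / (4) mod 5 = 4
x3 = s^2 - x1 - x2 mod 5 = 4^2 - 0 - 4 = 2
y3 = s (x1 - x3) - y1 mod 5 = 4 * (0 - 2) - 3 = 4

P + Q = (2, 4)


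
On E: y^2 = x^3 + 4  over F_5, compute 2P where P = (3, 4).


Doubling: s = (3 x1^2 + a) / (2 y1)
s = (3*3^2 + 0) / (2*4) mod 5 = 4
x3 = s^2 - 2 x1 mod 5 = 4^2 - 2*3 = 0
y3 = s (x1 - x3) - y1 mod 5 = 4 * (3 - 0) - 4 = 3

2P = (0, 3)


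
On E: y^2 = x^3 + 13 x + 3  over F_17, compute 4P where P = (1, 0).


k = 4 = 100_2 (binary, LSB first: 001)
Double-and-add from P = (1, 0):
  bit 0 = 0: acc unchanged = O
  bit 1 = 0: acc unchanged = O
  bit 2 = 1: acc = O + O = O

4P = O


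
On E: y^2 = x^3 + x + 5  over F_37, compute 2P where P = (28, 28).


Doubling: s = (3 x1^2 + a) / (2 y1)
s = (3*28^2 + 1) / (2*28) mod 37 = 7
x3 = s^2 - 2 x1 mod 37 = 7^2 - 2*28 = 30
y3 = s (x1 - x3) - y1 mod 37 = 7 * (28 - 30) - 28 = 32

2P = (30, 32)


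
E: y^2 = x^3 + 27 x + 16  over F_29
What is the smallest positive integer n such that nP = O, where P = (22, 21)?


Compute successive multiples of P until we hit O:
  1P = (22, 21)
  2P = (14, 8)
  3P = (26, 16)
  4P = (17, 9)
  5P = (12, 3)
  6P = (11, 22)
  7P = (2, 22)
  8P = (0, 4)
  ... (continuing to 25P)
  25P = O

ord(P) = 25


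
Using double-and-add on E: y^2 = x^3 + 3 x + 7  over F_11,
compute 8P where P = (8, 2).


k = 8 = 1000_2 (binary, LSB first: 0001)
Double-and-add from P = (8, 2):
  bit 0 = 0: acc unchanged = O
  bit 1 = 0: acc unchanged = O
  bit 2 = 0: acc unchanged = O
  bit 3 = 1: acc = O + (10, 6) = (10, 6)

8P = (10, 6)


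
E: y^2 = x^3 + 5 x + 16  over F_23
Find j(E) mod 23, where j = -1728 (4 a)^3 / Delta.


Delta = -16(4 a^3 + 27 b^2) mod 23 = 19
-1728 * (4 a)^3 = -1728 * (4*5)^3 mod 23 = 12
j = 12 * 19^(-1) mod 23 = 20

j = 20 (mod 23)


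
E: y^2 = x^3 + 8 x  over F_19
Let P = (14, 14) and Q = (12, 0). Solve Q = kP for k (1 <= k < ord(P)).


Enumerate multiples of P until we hit Q = (12, 0):
  1P = (14, 14)
  2P = (16, 14)
  3P = (8, 5)
  4P = (4, 1)
  5P = (12, 0)
Match found at i = 5.

k = 5


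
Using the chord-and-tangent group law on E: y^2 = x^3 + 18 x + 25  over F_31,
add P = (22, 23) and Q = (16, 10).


P != Q, so use the chord formula.
s = (y2 - y1) / (x2 - x1) = (18) / (25) mod 31 = 28
x3 = s^2 - x1 - x2 mod 31 = 28^2 - 22 - 16 = 2
y3 = s (x1 - x3) - y1 mod 31 = 28 * (22 - 2) - 23 = 10

P + Q = (2, 10)


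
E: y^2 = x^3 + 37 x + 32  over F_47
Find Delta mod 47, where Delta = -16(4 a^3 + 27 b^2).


4 a^3 + 27 b^2 = 4*37^3 + 27*32^2 = 202612 + 27648 = 230260
Delta = -16 * (230260) = -3684160
Delta mod 47 = 29

Delta = 29 (mod 47)


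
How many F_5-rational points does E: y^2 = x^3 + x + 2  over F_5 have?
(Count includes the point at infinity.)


For each x in F_5, count y with y^2 = x^3 + 1 x + 2 mod 5:
  x = 1: RHS = 4, y in [2, 3]  -> 2 point(s)
  x = 4: RHS = 0, y in [0]  -> 1 point(s)
Affine points: 3. Add the point at infinity: total = 4.

#E(F_5) = 4


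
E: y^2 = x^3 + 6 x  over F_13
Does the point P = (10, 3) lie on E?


Check whether y^2 = x^3 + 6 x + 0 (mod 13) for (x, y) = (10, 3).
LHS: y^2 = 3^2 mod 13 = 9
RHS: x^3 + 6 x + 0 = 10^3 + 6*10 + 0 mod 13 = 7
LHS != RHS

No, not on the curve


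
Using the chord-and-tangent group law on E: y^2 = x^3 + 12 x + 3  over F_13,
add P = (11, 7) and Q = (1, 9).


P != Q, so use the chord formula.
s = (y2 - y1) / (x2 - x1) = (2) / (3) mod 13 = 5
x3 = s^2 - x1 - x2 mod 13 = 5^2 - 11 - 1 = 0
y3 = s (x1 - x3) - y1 mod 13 = 5 * (11 - 0) - 7 = 9

P + Q = (0, 9)


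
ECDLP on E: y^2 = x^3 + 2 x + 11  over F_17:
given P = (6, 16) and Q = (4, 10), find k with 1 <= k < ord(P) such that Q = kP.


Enumerate multiples of P until we hit Q = (4, 10):
  1P = (6, 16)
  2P = (4, 10)
Match found at i = 2.

k = 2


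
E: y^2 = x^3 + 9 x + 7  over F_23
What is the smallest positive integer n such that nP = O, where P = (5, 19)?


Compute successive multiples of P until we hit O:
  1P = (5, 19)
  2P = (14, 18)
  3P = (6, 22)
  4P = (21, 2)
  5P = (9, 14)
  6P = (12, 7)
  7P = (8, 19)
  8P = (10, 4)
  ... (continuing to 19P)
  19P = O

ord(P) = 19


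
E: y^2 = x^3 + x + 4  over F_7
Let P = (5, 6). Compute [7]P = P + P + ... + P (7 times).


k = 7 = 111_2 (binary, LSB first: 111)
Double-and-add from P = (5, 6):
  bit 0 = 1: acc = O + (5, 6) = (5, 6)
  bit 1 = 1: acc = (5, 6) + (6, 4) = (0, 5)
  bit 2 = 1: acc = (0, 5) + (4, 4) = (0, 2)

7P = (0, 2)


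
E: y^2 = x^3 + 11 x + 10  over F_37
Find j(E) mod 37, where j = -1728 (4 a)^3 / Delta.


Delta = -16(4 a^3 + 27 b^2) mod 37 = 6
-1728 * (4 a)^3 = -1728 * (4*11)^3 mod 37 = 36
j = 36 * 6^(-1) mod 37 = 6

j = 6 (mod 37)


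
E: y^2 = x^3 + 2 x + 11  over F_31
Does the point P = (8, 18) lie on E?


Check whether y^2 = x^3 + 2 x + 11 (mod 31) for (x, y) = (8, 18).
LHS: y^2 = 18^2 mod 31 = 14
RHS: x^3 + 2 x + 11 = 8^3 + 2*8 + 11 mod 31 = 12
LHS != RHS

No, not on the curve


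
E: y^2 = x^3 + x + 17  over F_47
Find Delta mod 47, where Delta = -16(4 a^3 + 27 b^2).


4 a^3 + 27 b^2 = 4*1^3 + 27*17^2 = 4 + 7803 = 7807
Delta = -16 * (7807) = -124912
Delta mod 47 = 14

Delta = 14 (mod 47)


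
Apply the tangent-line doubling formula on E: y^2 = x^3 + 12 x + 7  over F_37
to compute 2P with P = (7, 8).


Doubling: s = (3 x1^2 + a) / (2 y1)
s = (3*7^2 + 12) / (2*8) mod 37 = 3
x3 = s^2 - 2 x1 mod 37 = 3^2 - 2*7 = 32
y3 = s (x1 - x3) - y1 mod 37 = 3 * (7 - 32) - 8 = 28

2P = (32, 28)


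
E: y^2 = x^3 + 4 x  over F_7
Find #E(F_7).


For each x in F_7, count y with y^2 = x^3 + 4 x + 0 mod 7:
  x = 0: RHS = 0, y in [0]  -> 1 point(s)
  x = 2: RHS = 2, y in [3, 4]  -> 2 point(s)
  x = 3: RHS = 4, y in [2, 5]  -> 2 point(s)
  x = 6: RHS = 2, y in [3, 4]  -> 2 point(s)
Affine points: 7. Add the point at infinity: total = 8.

#E(F_7) = 8


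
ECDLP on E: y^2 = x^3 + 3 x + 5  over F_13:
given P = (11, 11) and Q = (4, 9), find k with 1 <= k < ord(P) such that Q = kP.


Enumerate multiples of P until we hit Q = (4, 9):
  1P = (11, 11)
  2P = (1, 10)
  3P = (4, 4)
  4P = (12, 1)
  5P = (12, 12)
  6P = (4, 9)
Match found at i = 6.

k = 6


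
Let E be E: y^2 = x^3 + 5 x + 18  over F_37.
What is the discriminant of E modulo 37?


4 a^3 + 27 b^2 = 4*5^3 + 27*18^2 = 500 + 8748 = 9248
Delta = -16 * (9248) = -147968
Delta mod 37 = 32

Delta = 32 (mod 37)


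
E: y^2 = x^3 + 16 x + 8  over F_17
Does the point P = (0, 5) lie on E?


Check whether y^2 = x^3 + 16 x + 8 (mod 17) for (x, y) = (0, 5).
LHS: y^2 = 5^2 mod 17 = 8
RHS: x^3 + 16 x + 8 = 0^3 + 16*0 + 8 mod 17 = 8
LHS = RHS

Yes, on the curve


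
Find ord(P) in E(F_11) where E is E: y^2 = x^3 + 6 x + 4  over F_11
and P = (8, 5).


Compute successive multiples of P until we hit O:
  1P = (8, 5)
  2P = (6, 6)
  3P = (0, 2)
  4P = (4, 2)
  5P = (3, 7)
  6P = (5, 7)
  7P = (7, 9)
  8P = (1, 0)
  ... (continuing to 16P)
  16P = O

ord(P) = 16


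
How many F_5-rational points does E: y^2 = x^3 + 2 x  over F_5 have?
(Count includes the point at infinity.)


For each x in F_5, count y with y^2 = x^3 + 2 x + 0 mod 5:
  x = 0: RHS = 0, y in [0]  -> 1 point(s)
Affine points: 1. Add the point at infinity: total = 2.

#E(F_5) = 2


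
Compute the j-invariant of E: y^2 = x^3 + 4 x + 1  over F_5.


Delta = -16(4 a^3 + 27 b^2) mod 5 = 2
-1728 * (4 a)^3 = -1728 * (4*4)^3 mod 5 = 2
j = 2 * 2^(-1) mod 5 = 1

j = 1 (mod 5)


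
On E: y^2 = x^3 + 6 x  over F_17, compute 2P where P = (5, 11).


Doubling: s = (3 x1^2 + a) / (2 y1)
s = (3*5^2 + 6) / (2*11) mod 17 = 6
x3 = s^2 - 2 x1 mod 17 = 6^2 - 2*5 = 9
y3 = s (x1 - x3) - y1 mod 17 = 6 * (5 - 9) - 11 = 16

2P = (9, 16)


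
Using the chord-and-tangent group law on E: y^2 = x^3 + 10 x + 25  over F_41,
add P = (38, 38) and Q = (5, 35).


P != Q, so use the chord formula.
s = (y2 - y1) / (x2 - x1) = (38) / (8) mod 41 = 15
x3 = s^2 - x1 - x2 mod 41 = 15^2 - 38 - 5 = 18
y3 = s (x1 - x3) - y1 mod 41 = 15 * (38 - 18) - 38 = 16

P + Q = (18, 16)


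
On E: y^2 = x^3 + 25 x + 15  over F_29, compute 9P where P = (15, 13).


k = 9 = 1001_2 (binary, LSB first: 1001)
Double-and-add from P = (15, 13):
  bit 0 = 1: acc = O + (15, 13) = (15, 13)
  bit 1 = 0: acc unchanged = (15, 13)
  bit 2 = 0: acc unchanged = (15, 13)
  bit 3 = 1: acc = (15, 13) + (3, 28) = (18, 27)

9P = (18, 27)


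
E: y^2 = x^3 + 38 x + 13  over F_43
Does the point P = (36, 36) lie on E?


Check whether y^2 = x^3 + 38 x + 13 (mod 43) for (x, y) = (36, 36).
LHS: y^2 = 36^2 mod 43 = 6
RHS: x^3 + 38 x + 13 = 36^3 + 38*36 + 13 mod 43 = 6
LHS = RHS

Yes, on the curve


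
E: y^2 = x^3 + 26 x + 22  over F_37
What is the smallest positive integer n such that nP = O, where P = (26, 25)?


Compute successive multiples of P until we hit O:
  1P = (26, 25)
  2P = (11, 14)
  3P = (28, 13)
  4P = (19, 7)
  5P = (19, 30)
  6P = (28, 24)
  7P = (11, 23)
  8P = (26, 12)
  ... (continuing to 9P)
  9P = O

ord(P) = 9


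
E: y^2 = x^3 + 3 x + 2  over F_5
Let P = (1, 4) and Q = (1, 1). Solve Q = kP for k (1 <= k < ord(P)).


Enumerate multiples of P until we hit Q = (1, 1):
  1P = (1, 4)
  2P = (2, 4)
  3P = (2, 1)
  4P = (1, 1)
Match found at i = 4.

k = 4


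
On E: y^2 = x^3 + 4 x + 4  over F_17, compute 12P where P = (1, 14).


k = 12 = 1100_2 (binary, LSB first: 0011)
Double-and-add from P = (1, 14):
  bit 0 = 0: acc unchanged = O
  bit 1 = 0: acc unchanged = O
  bit 2 = 1: acc = O + (8, 15) = (8, 15)
  bit 3 = 1: acc = (8, 15) + (5, 8) = (0, 15)

12P = (0, 15)


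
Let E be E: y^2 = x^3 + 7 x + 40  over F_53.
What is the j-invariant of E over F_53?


Delta = -16(4 a^3 + 27 b^2) mod 53 = 16
-1728 * (4 a)^3 = -1728 * (4*7)^3 mod 53 = 51
j = 51 * 16^(-1) mod 53 = 33

j = 33 (mod 53)


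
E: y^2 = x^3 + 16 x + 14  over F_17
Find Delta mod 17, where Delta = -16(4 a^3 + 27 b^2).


4 a^3 + 27 b^2 = 4*16^3 + 27*14^2 = 16384 + 5292 = 21676
Delta = -16 * (21676) = -346816
Delta mod 17 = 1

Delta = 1 (mod 17)


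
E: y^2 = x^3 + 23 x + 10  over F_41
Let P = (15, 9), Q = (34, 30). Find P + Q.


P != Q, so use the chord formula.
s = (y2 - y1) / (x2 - x1) = (21) / (19) mod 41 = 27
x3 = s^2 - x1 - x2 mod 41 = 27^2 - 15 - 34 = 24
y3 = s (x1 - x3) - y1 mod 41 = 27 * (15 - 24) - 9 = 35

P + Q = (24, 35)


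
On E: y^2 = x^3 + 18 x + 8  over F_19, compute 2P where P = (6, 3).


Doubling: s = (3 x1^2 + a) / (2 y1)
s = (3*6^2 + 18) / (2*3) mod 19 = 2
x3 = s^2 - 2 x1 mod 19 = 2^2 - 2*6 = 11
y3 = s (x1 - x3) - y1 mod 19 = 2 * (6 - 11) - 3 = 6

2P = (11, 6)


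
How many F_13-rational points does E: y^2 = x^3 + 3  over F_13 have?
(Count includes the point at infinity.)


For each x in F_13, count y with y^2 = x^3 + 0 x + 3 mod 13:
  x = 0: RHS = 3, y in [4, 9]  -> 2 point(s)
  x = 1: RHS = 4, y in [2, 11]  -> 2 point(s)
  x = 3: RHS = 4, y in [2, 11]  -> 2 point(s)
  x = 9: RHS = 4, y in [2, 11]  -> 2 point(s)
Affine points: 8. Add the point at infinity: total = 9.

#E(F_13) = 9


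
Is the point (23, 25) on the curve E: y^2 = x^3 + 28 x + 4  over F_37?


Check whether y^2 = x^3 + 28 x + 4 (mod 37) for (x, y) = (23, 25).
LHS: y^2 = 25^2 mod 37 = 33
RHS: x^3 + 28 x + 4 = 23^3 + 28*23 + 4 mod 37 = 13
LHS != RHS

No, not on the curve


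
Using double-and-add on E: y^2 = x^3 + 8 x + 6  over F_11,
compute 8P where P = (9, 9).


k = 8 = 1000_2 (binary, LSB first: 0001)
Double-and-add from P = (9, 9):
  bit 0 = 0: acc unchanged = O
  bit 1 = 0: acc unchanged = O
  bit 2 = 0: acc unchanged = O
  bit 3 = 1: acc = O + (9, 2) = (9, 2)

8P = (9, 2)


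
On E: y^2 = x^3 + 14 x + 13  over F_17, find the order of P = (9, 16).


Compute successive multiples of P until we hit O:
  1P = (9, 16)
  2P = (0, 9)
  3P = (0, 8)
  4P = (9, 1)
  5P = O

ord(P) = 5


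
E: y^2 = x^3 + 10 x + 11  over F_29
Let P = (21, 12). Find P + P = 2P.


Doubling: s = (3 x1^2 + a) / (2 y1)
s = (3*21^2 + 10) / (2*12) mod 29 = 6
x3 = s^2 - 2 x1 mod 29 = 6^2 - 2*21 = 23
y3 = s (x1 - x3) - y1 mod 29 = 6 * (21 - 23) - 12 = 5

2P = (23, 5)


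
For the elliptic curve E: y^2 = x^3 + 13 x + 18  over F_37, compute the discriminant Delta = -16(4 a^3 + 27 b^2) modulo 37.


4 a^3 + 27 b^2 = 4*13^3 + 27*18^2 = 8788 + 8748 = 17536
Delta = -16 * (17536) = -280576
Delta mod 37 = 32

Delta = 32 (mod 37)


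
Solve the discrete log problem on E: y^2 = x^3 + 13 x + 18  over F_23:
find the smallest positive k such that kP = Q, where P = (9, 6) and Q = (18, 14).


Enumerate multiples of P until we hit Q = (18, 14):
  1P = (9, 6)
  2P = (18, 9)
  3P = (14, 0)
  4P = (18, 14)
Match found at i = 4.

k = 4


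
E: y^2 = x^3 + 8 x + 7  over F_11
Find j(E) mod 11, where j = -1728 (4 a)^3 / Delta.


Delta = -16(4 a^3 + 27 b^2) mod 11 = 8
-1728 * (4 a)^3 = -1728 * (4*8)^3 mod 11 = 1
j = 1 * 8^(-1) mod 11 = 7

j = 7 (mod 11)


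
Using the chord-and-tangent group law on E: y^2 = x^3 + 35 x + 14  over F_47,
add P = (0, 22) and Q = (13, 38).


P != Q, so use the chord formula.
s = (y2 - y1) / (x2 - x1) = (16) / (13) mod 47 = 41
x3 = s^2 - x1 - x2 mod 47 = 41^2 - 0 - 13 = 23
y3 = s (x1 - x3) - y1 mod 47 = 41 * (0 - 23) - 22 = 22

P + Q = (23, 22)


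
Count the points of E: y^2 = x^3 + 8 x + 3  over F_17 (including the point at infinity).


For each x in F_17, count y with y^2 = x^3 + 8 x + 3 mod 17:
  x = 5: RHS = 15, y in [7, 10]  -> 2 point(s)
  x = 8: RHS = 1, y in [1, 16]  -> 2 point(s)
  x = 12: RHS = 8, y in [5, 12]  -> 2 point(s)
  x = 13: RHS = 9, y in [3, 14]  -> 2 point(s)
  x = 15: RHS = 13, y in [8, 9]  -> 2 point(s)
Affine points: 10. Add the point at infinity: total = 11.

#E(F_17) = 11


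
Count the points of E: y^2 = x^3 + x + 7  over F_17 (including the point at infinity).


For each x in F_17, count y with y^2 = x^3 + 1 x + 7 mod 17:
  x = 1: RHS = 9, y in [3, 14]  -> 2 point(s)
  x = 2: RHS = 0, y in [0]  -> 1 point(s)
  x = 5: RHS = 1, y in [1, 16]  -> 2 point(s)
  x = 6: RHS = 8, y in [5, 12]  -> 2 point(s)
  x = 7: RHS = 0, y in [0]  -> 1 point(s)
  x = 8: RHS = 0, y in [0]  -> 1 point(s)
  x = 12: RHS = 13, y in [8, 9]  -> 2 point(s)
Affine points: 11. Add the point at infinity: total = 12.

#E(F_17) = 12


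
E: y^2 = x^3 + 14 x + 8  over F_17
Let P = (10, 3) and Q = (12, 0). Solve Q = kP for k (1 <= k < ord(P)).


Enumerate multiples of P until we hit Q = (12, 0):
  1P = (10, 3)
  2P = (12, 0)
Match found at i = 2.

k = 2


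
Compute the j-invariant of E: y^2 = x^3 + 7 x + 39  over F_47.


Delta = -16(4 a^3 + 27 b^2) mod 47 = 32
-1728 * (4 a)^3 = -1728 * (4*7)^3 mod 47 = 33
j = 33 * 32^(-1) mod 47 = 26

j = 26 (mod 47)


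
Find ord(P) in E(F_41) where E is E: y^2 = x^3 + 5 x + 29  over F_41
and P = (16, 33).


Compute successive multiples of P until we hit O:
  1P = (16, 33)
  2P = (29, 39)
  3P = (36, 24)
  4P = (26, 33)
  5P = (40, 8)
  6P = (31, 39)
  7P = (4, 21)
  8P = (22, 2)
  ... (continuing to 31P)
  31P = O

ord(P) = 31


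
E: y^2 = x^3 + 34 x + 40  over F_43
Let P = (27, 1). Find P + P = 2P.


Doubling: s = (3 x1^2 + a) / (2 y1)
s = (3*27^2 + 34) / (2*1) mod 43 = 14
x3 = s^2 - 2 x1 mod 43 = 14^2 - 2*27 = 13
y3 = s (x1 - x3) - y1 mod 43 = 14 * (27 - 13) - 1 = 23

2P = (13, 23)


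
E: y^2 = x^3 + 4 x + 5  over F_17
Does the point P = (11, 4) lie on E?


Check whether y^2 = x^3 + 4 x + 5 (mod 17) for (x, y) = (11, 4).
LHS: y^2 = 4^2 mod 17 = 16
RHS: x^3 + 4 x + 5 = 11^3 + 4*11 + 5 mod 17 = 3
LHS != RHS

No, not on the curve


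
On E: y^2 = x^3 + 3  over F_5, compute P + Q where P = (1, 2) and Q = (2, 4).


P != Q, so use the chord formula.
s = (y2 - y1) / (x2 - x1) = (2) / (1) mod 5 = 2
x3 = s^2 - x1 - x2 mod 5 = 2^2 - 1 - 2 = 1
y3 = s (x1 - x3) - y1 mod 5 = 2 * (1 - 1) - 2 = 3

P + Q = (1, 3)


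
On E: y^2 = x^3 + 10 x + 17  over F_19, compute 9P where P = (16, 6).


k = 9 = 1001_2 (binary, LSB first: 1001)
Double-and-add from P = (16, 6):
  bit 0 = 1: acc = O + (16, 6) = (16, 6)
  bit 1 = 0: acc unchanged = (16, 6)
  bit 2 = 0: acc unchanged = (16, 6)
  bit 3 = 1: acc = (16, 6) + (13, 11) = (16, 13)

9P = (16, 13)


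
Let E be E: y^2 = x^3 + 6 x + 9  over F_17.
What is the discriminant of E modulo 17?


4 a^3 + 27 b^2 = 4*6^3 + 27*9^2 = 864 + 2187 = 3051
Delta = -16 * (3051) = -48816
Delta mod 17 = 8

Delta = 8 (mod 17)


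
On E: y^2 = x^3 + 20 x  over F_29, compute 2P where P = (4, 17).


k = 2 = 10_2 (binary, LSB first: 01)
Double-and-add from P = (4, 17):
  bit 0 = 0: acc unchanged = O
  bit 1 = 1: acc = O + (25, 28) = (25, 28)

2P = (25, 28)


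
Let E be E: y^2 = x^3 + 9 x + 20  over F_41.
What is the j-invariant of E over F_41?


Delta = -16(4 a^3 + 27 b^2) mod 41 = 17
-1728 * (4 a)^3 = -1728 * (4*9)^3 mod 41 = 12
j = 12 * 17^(-1) mod 41 = 20

j = 20 (mod 41)


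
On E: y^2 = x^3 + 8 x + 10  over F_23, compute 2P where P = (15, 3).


Doubling: s = (3 x1^2 + a) / (2 y1)
s = (3*15^2 + 8) / (2*3) mod 23 = 18
x3 = s^2 - 2 x1 mod 23 = 18^2 - 2*15 = 18
y3 = s (x1 - x3) - y1 mod 23 = 18 * (15 - 18) - 3 = 12

2P = (18, 12)


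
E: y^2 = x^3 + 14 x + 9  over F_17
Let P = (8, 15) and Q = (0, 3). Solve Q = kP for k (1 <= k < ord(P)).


Enumerate multiples of P until we hit Q = (0, 3):
  1P = (8, 15)
  2P = (14, 5)
  3P = (11, 7)
  4P = (7, 5)
  5P = (0, 14)
  6P = (13, 12)
  7P = (12, 1)
  8P = (5, 0)
  9P = (12, 16)
  10P = (13, 5)
  11P = (0, 3)
Match found at i = 11.

k = 11


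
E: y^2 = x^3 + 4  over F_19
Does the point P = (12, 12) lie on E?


Check whether y^2 = x^3 + 0 x + 4 (mod 19) for (x, y) = (12, 12).
LHS: y^2 = 12^2 mod 19 = 11
RHS: x^3 + 0 x + 4 = 12^3 + 0*12 + 4 mod 19 = 3
LHS != RHS

No, not on the curve


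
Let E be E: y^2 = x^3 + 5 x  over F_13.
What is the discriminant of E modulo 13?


4 a^3 + 27 b^2 = 4*5^3 + 27*0^2 = 500 + 0 = 500
Delta = -16 * (500) = -8000
Delta mod 13 = 8

Delta = 8 (mod 13)


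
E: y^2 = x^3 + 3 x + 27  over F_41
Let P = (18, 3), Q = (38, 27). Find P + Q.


P != Q, so use the chord formula.
s = (y2 - y1) / (x2 - x1) = (24) / (20) mod 41 = 34
x3 = s^2 - x1 - x2 mod 41 = 34^2 - 18 - 38 = 34
y3 = s (x1 - x3) - y1 mod 41 = 34 * (18 - 34) - 3 = 27

P + Q = (34, 27)


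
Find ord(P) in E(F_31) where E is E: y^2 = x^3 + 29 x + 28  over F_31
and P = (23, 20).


Compute successive multiples of P until we hit O:
  1P = (23, 20)
  2P = (25, 17)
  3P = (24, 28)
  4P = (17, 28)
  5P = (10, 4)
  6P = (3, 7)
  7P = (21, 3)
  8P = (5, 9)
  ... (continuing to 17P)
  17P = O

ord(P) = 17


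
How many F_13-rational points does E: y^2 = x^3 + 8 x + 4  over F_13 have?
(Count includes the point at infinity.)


For each x in F_13, count y with y^2 = x^3 + 8 x + 4 mod 13:
  x = 0: RHS = 4, y in [2, 11]  -> 2 point(s)
  x = 1: RHS = 0, y in [0]  -> 1 point(s)
  x = 3: RHS = 3, y in [4, 9]  -> 2 point(s)
  x = 4: RHS = 9, y in [3, 10]  -> 2 point(s)
  x = 5: RHS = 0, y in [0]  -> 1 point(s)
  x = 7: RHS = 0, y in [0]  -> 1 point(s)
  x = 9: RHS = 12, y in [5, 8]  -> 2 point(s)
Affine points: 11. Add the point at infinity: total = 12.

#E(F_13) = 12


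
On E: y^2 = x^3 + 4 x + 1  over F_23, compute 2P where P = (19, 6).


Doubling: s = (3 x1^2 + a) / (2 y1)
s = (3*19^2 + 4) / (2*6) mod 23 = 12
x3 = s^2 - 2 x1 mod 23 = 12^2 - 2*19 = 14
y3 = s (x1 - x3) - y1 mod 23 = 12 * (19 - 14) - 6 = 8

2P = (14, 8)


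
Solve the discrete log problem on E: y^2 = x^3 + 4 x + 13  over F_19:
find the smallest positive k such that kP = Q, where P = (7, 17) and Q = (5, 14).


Enumerate multiples of P until we hit Q = (5, 14):
  1P = (7, 17)
  2P = (11, 1)
  3P = (17, 4)
  4P = (6, 14)
  5P = (15, 16)
  6P = (8, 14)
  7P = (13, 1)
  8P = (4, 13)
  9P = (14, 18)
  10P = (5, 5)
  11P = (5, 14)
Match found at i = 11.

k = 11


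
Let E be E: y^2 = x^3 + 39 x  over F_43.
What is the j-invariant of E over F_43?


Delta = -16(4 a^3 + 27 b^2) mod 43 = 11
-1728 * (4 a)^3 = -1728 * (4*39)^3 mod 43 = 2
j = 2 * 11^(-1) mod 43 = 8

j = 8 (mod 43)


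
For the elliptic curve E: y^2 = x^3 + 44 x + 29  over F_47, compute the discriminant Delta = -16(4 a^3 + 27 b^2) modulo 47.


4 a^3 + 27 b^2 = 4*44^3 + 27*29^2 = 340736 + 22707 = 363443
Delta = -16 * (363443) = -5815088
Delta mod 47 = 34

Delta = 34 (mod 47)


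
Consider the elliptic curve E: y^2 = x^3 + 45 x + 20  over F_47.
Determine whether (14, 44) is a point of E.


Check whether y^2 = x^3 + 45 x + 20 (mod 47) for (x, y) = (14, 44).
LHS: y^2 = 44^2 mod 47 = 9
RHS: x^3 + 45 x + 20 = 14^3 + 45*14 + 20 mod 47 = 10
LHS != RHS

No, not on the curve


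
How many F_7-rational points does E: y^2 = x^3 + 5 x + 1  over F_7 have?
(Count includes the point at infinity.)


For each x in F_7, count y with y^2 = x^3 + 5 x + 1 mod 7:
  x = 0: RHS = 1, y in [1, 6]  -> 2 point(s)
  x = 1: RHS = 0, y in [0]  -> 1 point(s)
  x = 3: RHS = 1, y in [1, 6]  -> 2 point(s)
  x = 4: RHS = 1, y in [1, 6]  -> 2 point(s)
  x = 5: RHS = 4, y in [2, 5]  -> 2 point(s)
  x = 6: RHS = 2, y in [3, 4]  -> 2 point(s)
Affine points: 11. Add the point at infinity: total = 12.

#E(F_7) = 12


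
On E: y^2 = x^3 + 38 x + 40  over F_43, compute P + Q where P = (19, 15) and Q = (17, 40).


P != Q, so use the chord formula.
s = (y2 - y1) / (x2 - x1) = (25) / (41) mod 43 = 9
x3 = s^2 - x1 - x2 mod 43 = 9^2 - 19 - 17 = 2
y3 = s (x1 - x3) - y1 mod 43 = 9 * (19 - 2) - 15 = 9

P + Q = (2, 9)


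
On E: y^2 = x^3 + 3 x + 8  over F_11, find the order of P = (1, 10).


Compute successive multiples of P until we hit O:
  1P = (1, 10)
  2P = (7, 8)
  3P = (8, 7)
  4P = (6, 0)
  5P = (8, 4)
  6P = (7, 3)
  7P = (1, 1)
  8P = O

ord(P) = 8


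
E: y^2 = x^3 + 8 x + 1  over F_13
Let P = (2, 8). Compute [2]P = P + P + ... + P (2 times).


k = 2 = 10_2 (binary, LSB first: 01)
Double-and-add from P = (2, 8):
  bit 0 = 0: acc unchanged = O
  bit 1 = 1: acc = O + (0, 1) = (0, 1)

2P = (0, 1)


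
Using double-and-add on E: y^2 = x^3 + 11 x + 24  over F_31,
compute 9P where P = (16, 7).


k = 9 = 1001_2 (binary, LSB first: 1001)
Double-and-add from P = (16, 7):
  bit 0 = 1: acc = O + (16, 7) = (16, 7)
  bit 1 = 0: acc unchanged = (16, 7)
  bit 2 = 0: acc unchanged = (16, 7)
  bit 3 = 1: acc = (16, 7) + (11, 22) = (13, 15)

9P = (13, 15)


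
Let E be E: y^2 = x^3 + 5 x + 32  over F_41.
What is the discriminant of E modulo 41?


4 a^3 + 27 b^2 = 4*5^3 + 27*32^2 = 500 + 27648 = 28148
Delta = -16 * (28148) = -450368
Delta mod 41 = 17

Delta = 17 (mod 41)


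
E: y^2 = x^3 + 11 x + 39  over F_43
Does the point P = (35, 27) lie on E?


Check whether y^2 = x^3 + 11 x + 39 (mod 43) for (x, y) = (35, 27).
LHS: y^2 = 27^2 mod 43 = 41
RHS: x^3 + 11 x + 39 = 35^3 + 11*35 + 39 mod 43 = 41
LHS = RHS

Yes, on the curve


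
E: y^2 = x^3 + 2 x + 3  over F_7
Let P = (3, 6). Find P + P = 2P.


Doubling: s = (3 x1^2 + a) / (2 y1)
s = (3*3^2 + 2) / (2*6) mod 7 = 3
x3 = s^2 - 2 x1 mod 7 = 3^2 - 2*3 = 3
y3 = s (x1 - x3) - y1 mod 7 = 3 * (3 - 3) - 6 = 1

2P = (3, 1)


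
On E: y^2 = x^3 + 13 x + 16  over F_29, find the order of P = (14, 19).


Compute successive multiples of P until we hit O:
  1P = (14, 19)
  2P = (0, 4)
  3P = (16, 12)
  4P = (4, 4)
  5P = (6, 22)
  6P = (25, 25)
  7P = (3, 16)
  8P = (8, 9)
  ... (continuing to 24P)
  24P = O

ord(P) = 24


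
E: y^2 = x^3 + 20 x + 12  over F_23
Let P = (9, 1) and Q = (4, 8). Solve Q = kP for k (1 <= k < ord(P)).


Enumerate multiples of P until we hit Q = (4, 8):
  1P = (9, 1)
  2P = (7, 9)
  3P = (0, 9)
  4P = (4, 15)
  5P = (16, 14)
  6P = (16, 9)
  7P = (4, 8)
Match found at i = 7.

k = 7


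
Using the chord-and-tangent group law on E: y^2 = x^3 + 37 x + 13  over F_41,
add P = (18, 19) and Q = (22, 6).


P != Q, so use the chord formula.
s = (y2 - y1) / (x2 - x1) = (28) / (4) mod 41 = 7
x3 = s^2 - x1 - x2 mod 41 = 7^2 - 18 - 22 = 9
y3 = s (x1 - x3) - y1 mod 41 = 7 * (18 - 9) - 19 = 3

P + Q = (9, 3)


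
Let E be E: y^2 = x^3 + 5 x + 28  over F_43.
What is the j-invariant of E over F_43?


Delta = -16(4 a^3 + 27 b^2) mod 43 = 21
-1728 * (4 a)^3 = -1728 * (4*5)^3 mod 43 = 27
j = 27 * 21^(-1) mod 43 = 32

j = 32 (mod 43)


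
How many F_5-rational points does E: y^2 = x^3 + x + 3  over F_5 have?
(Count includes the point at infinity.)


For each x in F_5, count y with y^2 = x^3 + 1 x + 3 mod 5:
  x = 1: RHS = 0, y in [0]  -> 1 point(s)
  x = 4: RHS = 1, y in [1, 4]  -> 2 point(s)
Affine points: 3. Add the point at infinity: total = 4.

#E(F_5) = 4


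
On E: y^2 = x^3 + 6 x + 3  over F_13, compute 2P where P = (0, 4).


Doubling: s = (3 x1^2 + a) / (2 y1)
s = (3*0^2 + 6) / (2*4) mod 13 = 4
x3 = s^2 - 2 x1 mod 13 = 4^2 - 2*0 = 3
y3 = s (x1 - x3) - y1 mod 13 = 4 * (0 - 3) - 4 = 10

2P = (3, 10)


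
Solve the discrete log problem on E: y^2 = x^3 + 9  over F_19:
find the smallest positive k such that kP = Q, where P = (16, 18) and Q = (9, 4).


Enumerate multiples of P until we hit Q = (9, 4):
  1P = (16, 18)
  2P = (3, 6)
  3P = (4, 15)
  4P = (5, 18)
  5P = (17, 1)
  6P = (9, 15)
  7P = (0, 16)
  8P = (14, 6)
  9P = (6, 4)
  10P = (2, 13)
  11P = (2, 6)
  12P = (6, 15)
  13P = (14, 13)
  14P = (0, 3)
  15P = (9, 4)
Match found at i = 15.

k = 15


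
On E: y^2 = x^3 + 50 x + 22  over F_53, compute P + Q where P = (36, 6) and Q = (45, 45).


P != Q, so use the chord formula.
s = (y2 - y1) / (x2 - x1) = (39) / (9) mod 53 = 22
x3 = s^2 - x1 - x2 mod 53 = 22^2 - 36 - 45 = 32
y3 = s (x1 - x3) - y1 mod 53 = 22 * (36 - 32) - 6 = 29

P + Q = (32, 29)


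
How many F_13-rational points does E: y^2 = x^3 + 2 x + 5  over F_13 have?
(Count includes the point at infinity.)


For each x in F_13, count y with y^2 = x^3 + 2 x + 5 mod 13:
  x = 2: RHS = 4, y in [2, 11]  -> 2 point(s)
  x = 3: RHS = 12, y in [5, 8]  -> 2 point(s)
  x = 4: RHS = 12, y in [5, 8]  -> 2 point(s)
  x = 5: RHS = 10, y in [6, 7]  -> 2 point(s)
  x = 6: RHS = 12, y in [5, 8]  -> 2 point(s)
  x = 8: RHS = 0, y in [0]  -> 1 point(s)
Affine points: 11. Add the point at infinity: total = 12.

#E(F_13) = 12


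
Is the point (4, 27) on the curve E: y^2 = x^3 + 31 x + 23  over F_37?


Check whether y^2 = x^3 + 31 x + 23 (mod 37) for (x, y) = (4, 27).
LHS: y^2 = 27^2 mod 37 = 26
RHS: x^3 + 31 x + 23 = 4^3 + 31*4 + 23 mod 37 = 26
LHS = RHS

Yes, on the curve


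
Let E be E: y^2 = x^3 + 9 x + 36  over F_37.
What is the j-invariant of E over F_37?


Delta = -16(4 a^3 + 27 b^2) mod 37 = 13
-1728 * (4 a)^3 = -1728 * (4*9)^3 mod 37 = 26
j = 26 * 13^(-1) mod 37 = 2

j = 2 (mod 37)


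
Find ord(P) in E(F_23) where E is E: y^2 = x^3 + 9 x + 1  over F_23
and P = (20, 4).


Compute successive multiples of P until we hit O:
  1P = (20, 4)
  2P = (9, 11)
  3P = (6, 8)
  4P = (6, 15)
  5P = (9, 12)
  6P = (20, 19)
  7P = O

ord(P) = 7


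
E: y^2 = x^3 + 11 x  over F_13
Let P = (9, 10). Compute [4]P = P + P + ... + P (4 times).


k = 4 = 100_2 (binary, LSB first: 001)
Double-and-add from P = (9, 10):
  bit 0 = 0: acc unchanged = O
  bit 1 = 0: acc unchanged = O
  bit 2 = 1: acc = O + (9, 10) = (9, 10)

4P = (9, 10)


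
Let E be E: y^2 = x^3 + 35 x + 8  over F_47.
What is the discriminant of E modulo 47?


4 a^3 + 27 b^2 = 4*35^3 + 27*8^2 = 171500 + 1728 = 173228
Delta = -16 * (173228) = -2771648
Delta mod 47 = 36

Delta = 36 (mod 47)


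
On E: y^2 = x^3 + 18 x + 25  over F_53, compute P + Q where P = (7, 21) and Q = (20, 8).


P != Q, so use the chord formula.
s = (y2 - y1) / (x2 - x1) = (40) / (13) mod 53 = 52
x3 = s^2 - x1 - x2 mod 53 = 52^2 - 7 - 20 = 27
y3 = s (x1 - x3) - y1 mod 53 = 52 * (7 - 27) - 21 = 52

P + Q = (27, 52)
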